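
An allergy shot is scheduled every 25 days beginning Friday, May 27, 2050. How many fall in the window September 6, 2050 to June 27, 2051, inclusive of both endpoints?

Occurrences land 25·i days after May 27, 2050 for i = 0, 1, 2, …
September 6, 2050 is 102 days after the start; 102 ÷ 25 = 4 remainder 2; since the remainder is 2, round up to i = 5. First occurrence in the window: #6 on September 29, 2050 (5×25 = 125 days in).
June 27, 2051 is 396 days after the start; 396 ÷ 25 = 15 remainder 21. Last occurrence in the window: #16 on June 6, 2051.
Occurrences #6 through #16: 11 in total.

11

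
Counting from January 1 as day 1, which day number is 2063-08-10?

222

Days in months before August: 31 + 28 + 31 + 30 + 31 + 30 + 31 = 212.
Plus 10 days into August → day 222.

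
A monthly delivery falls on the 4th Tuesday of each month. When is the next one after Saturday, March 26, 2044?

April 26, 2044

March 2044 starts on a Tuesday; its first Tuesday is the 1st, so the 4th Tuesday is the 22nd — March 22, 2044.
That is not after March 26, 2044, so look at April 2044.
April 2044 starts on a Friday; its first Tuesday is the 5th, so the 4th Tuesday is the 26th — April 26, 2044.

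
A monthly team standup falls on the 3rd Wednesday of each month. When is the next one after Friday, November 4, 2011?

November 2011 starts on a Tuesday; its first Wednesday is the 2nd, so the 3rd Wednesday is the 16th — November 16, 2011.
November 16, 2011 is after November 4, 2011, so that is the next one.

November 16, 2011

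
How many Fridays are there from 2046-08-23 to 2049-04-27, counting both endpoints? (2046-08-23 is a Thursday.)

140

2046-08-23 is a Thursday; the first Friday on or after it is 2046-08-24 (1 day later).
From 2046-08-24 to 2049-04-27: 129 + 365 + 366 + 117 = 977 days (rest of 2046, 2047, 2048, to 2049-04-27 in 2049).
977 ÷ 7 = 139 full weeks with remainder 4, so 139 more Fridays after the first → 140.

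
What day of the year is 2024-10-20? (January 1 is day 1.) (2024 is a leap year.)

294

Days in months before October: 31 + 29 + 31 + 30 + 31 + 30 + 31 + 31 + 30 = 274.
Plus 20 days into October → day 294.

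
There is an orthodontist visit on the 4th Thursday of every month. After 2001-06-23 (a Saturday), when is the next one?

2001-06-28

June 2001 starts on a Friday; its first Thursday is the 7th, so the 4th Thursday is the 28th — 2001-06-28.
2001-06-28 is after 2001-06-23, so that is the next one.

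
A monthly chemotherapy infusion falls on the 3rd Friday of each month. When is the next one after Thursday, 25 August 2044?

16 September 2044

August 2044 starts on a Monday; its first Friday is the 5th, so the 3rd Friday is the 19th — 19 August 2044.
That is not after 25 August 2044, so look at September 2044.
September 2044 starts on a Thursday; its first Friday is the 2nd, so the 3rd Friday is the 16th — 16 September 2044.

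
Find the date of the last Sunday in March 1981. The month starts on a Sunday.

1981-03-29

March 1981 begins on a Sunday, so the first Sunday is March 1.
March 1981 has 31 days. Adding weeks: 1, 8, 15, 22, 29 — the last one ≤ 31 is the 29th.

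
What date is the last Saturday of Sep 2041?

The first Saturday of Sep 2041 is Sep 7.
Sep 2041 has 30 days. Adding weeks: 7, 14, 21, 28 — the last one ≤ 30 is the 28th.

Sep 28, 2041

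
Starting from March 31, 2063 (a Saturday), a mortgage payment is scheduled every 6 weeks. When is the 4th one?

The 4th occurrence is 3 intervals after the first: 3 × 42 = 126 days after March 31, 2063.
March has 31 days — 0 days to the end of March leaves 126.
April has 30 days (96 left).
May has 31 days (65 left).
June has 30 days (35 left).
July has 31 days (4 left).
4 days into August → August 4, 2063.

August 4, 2063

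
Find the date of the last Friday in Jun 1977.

The first Friday of Jun 1977 is Jun 3.
Jun 1977 has 30 days. Adding weeks: 3, 10, 17, 24 — the last one ≤ 30 is the 24th.

Jun 24, 1977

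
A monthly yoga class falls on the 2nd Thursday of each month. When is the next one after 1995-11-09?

1995-12-14

November 1995 starts on a Wednesday; its first Thursday is the 2nd, so the 2nd Thursday is the 9th — 1995-11-09.
That is not after 1995-11-09, so look at December 1995.
December 1995 starts on a Friday; its first Thursday is the 7th, so the 2nd Thursday is the 14th — 1995-12-14.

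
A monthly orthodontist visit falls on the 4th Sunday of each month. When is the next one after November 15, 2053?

November 2053 starts on a Saturday; its first Sunday is the 2nd, so the 4th Sunday is the 23rd — November 23, 2053.
November 23, 2053 is after November 15, 2053, so that is the next one.

November 23, 2053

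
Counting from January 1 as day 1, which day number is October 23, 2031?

296

Days in months before October: 31 + 28 + 31 + 30 + 31 + 30 + 31 + 31 + 30 = 273.
Plus 23 days into October → day 296.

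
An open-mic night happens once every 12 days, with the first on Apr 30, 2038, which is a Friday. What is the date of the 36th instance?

Jun 24, 2039

The 36th occurrence is 35 intervals after the first: 35 × 12 = 420 days after Apr 30, 2038.
Apr has 30 days — 0 days to the end of Apr leaves 420.
From end of Apr to end of 2038 is 245 days (175 left).
Jan has 31 days (144 left).
Feb has 28 days (116 left).
Mar has 31 days (85 left).
Apr has 30 days (55 left).
May has 31 days (24 left).
24 days into Jun → Jun 24, 2039.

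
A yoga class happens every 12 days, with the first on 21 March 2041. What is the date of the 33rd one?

9 April 2042

The 33rd occurrence is 32 intervals after the first: 32 × 12 = 384 days after 21 March 2041.
March has 31 days — 10 days to the end of March leaves 374.
April has 30 days (344 left).
May has 31 days (313 left).
June has 30 days (283 left).
July has 31 days (252 left).
August has 31 days (221 left).
September has 30 days (191 left).
October has 31 days (160 left).
November has 30 days (130 left).
December has 31 days (99 left).
January has 31 days (68 left).
February has 28 days (40 left).
March has 31 days (9 left).
9 days into April → 9 April 2042.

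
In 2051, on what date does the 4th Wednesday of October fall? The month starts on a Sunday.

October 2051 begins on a Sunday, so the first Wednesday is October 4 (3 days later).
The 4th Wednesday is 3 weeks later: 4 + 21 = 25.

2051-10-25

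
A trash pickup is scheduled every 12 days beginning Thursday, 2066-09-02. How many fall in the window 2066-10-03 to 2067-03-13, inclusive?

14

Occurrences land 12·i days after 2066-09-02 for i = 0, 1, 2, …
2066-10-03 is 31 days after the start; 31 ÷ 12 = 2 remainder 7; since the remainder is 7, round up to i = 3. First occurrence in the window: #4 on 2066-10-08 (3×12 = 36 days in).
2067-03-13 is 192 days after the start; 192 ÷ 12 = 16 remainder 0. Last occurrence in the window: #17 on 2067-03-13.
Occurrences #4 through #17: 14 in total.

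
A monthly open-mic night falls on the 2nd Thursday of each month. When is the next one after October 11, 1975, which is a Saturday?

November 13, 1975

October 1975 starts on a Wednesday; its first Thursday is the 2nd, so the 2nd Thursday is the 9th — October 9, 1975.
That is not after October 11, 1975, so look at November 1975.
November 1975 starts on a Saturday; its first Thursday is the 6th, so the 2nd Thursday is the 13th — November 13, 1975.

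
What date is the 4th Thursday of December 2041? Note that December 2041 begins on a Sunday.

December 2041 begins on a Sunday, so the first Thursday is December 5 (4 days later).
The 4th Thursday is 3 weeks later: 5 + 21 = 26.

2041-12-26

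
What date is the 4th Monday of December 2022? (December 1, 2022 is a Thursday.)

2022-12-26

December 2022 begins on a Thursday, so the first Monday is December 5 (4 days later).
The 4th Monday is 3 weeks later: 5 + 21 = 26.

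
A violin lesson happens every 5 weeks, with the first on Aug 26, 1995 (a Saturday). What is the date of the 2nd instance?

The 2nd occurrence is 1 interval after the first: 1 × 35 = 35 days after Aug 26, 1995.
Aug has 31 days — 5 days to the end of Aug leaves 30.
30 days into Sep → Sep 30, 1995.

Sep 30, 1995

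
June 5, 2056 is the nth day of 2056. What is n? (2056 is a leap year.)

Days in months before June: 31 + 29 + 31 + 30 + 31 = 152.
Plus 5 days into June → day 157.

157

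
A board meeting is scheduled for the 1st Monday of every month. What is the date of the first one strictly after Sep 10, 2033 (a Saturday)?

Sep 2033 starts on a Thursday, so its 1st Monday is Sep 5, 2033 (4 days in).
That is not after Sep 10, 2033, so look at Oct 2033.
Oct 2033 starts on a Saturday, so its 1st Monday is Oct 3, 2033 (2 days in).

Oct 3, 2033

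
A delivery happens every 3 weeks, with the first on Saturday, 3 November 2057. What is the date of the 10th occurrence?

The 10th occurrence is 9 intervals after the first: 9 × 21 = 189 days after 3 November 2057.
November has 30 days — 27 days to the end of November leaves 162.
December has 31 days (131 left).
January has 31 days (100 left).
February has 28 days (72 left).
March has 31 days (41 left).
April has 30 days (11 left).
11 days into May → 11 May 2058.

11 May 2058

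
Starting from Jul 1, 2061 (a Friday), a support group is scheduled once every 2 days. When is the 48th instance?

Oct 3, 2061

The 48th occurrence is 47 intervals after the first: 47 × 2 = 94 days after Jul 1, 2061.
Jul has 31 days — 30 days to the end of Jul leaves 64.
Aug has 31 days (33 left).
Sep has 30 days (3 left).
3 days into Oct → Oct 3, 2061.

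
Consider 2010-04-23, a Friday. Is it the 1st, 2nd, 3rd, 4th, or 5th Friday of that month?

4th

Day 23 falls in week ⌈23/7⌉ of the month.
Days 1–7 hold the 1st Friday, 8–14 the 2nd, 15–21 the 3rd, 22–28 the 4th, 29–31 the 5th.
23 is in the range for the 4th.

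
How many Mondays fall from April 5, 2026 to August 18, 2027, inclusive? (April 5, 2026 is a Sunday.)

72

April 5, 2026 is a Sunday; the first Monday on or after it is April 6, 2026 (1 day later).
From April 6, 2026 to August 18, 2027: 269 + 230 = 499 days (rest of 2026, to August 18, 2027 in 2027).
499 ÷ 7 = 71 full weeks with remainder 2, so 71 more Mondays after the first → 72.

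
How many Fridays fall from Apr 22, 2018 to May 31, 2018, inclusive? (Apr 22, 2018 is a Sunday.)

5

Apr 22, 2018 is a Sunday; the first Friday on or after it is Apr 27, 2018 (5 days later).
From Apr 27, 2018 to May 31, 2018: 3 + 31 = 34 days (rest of Apr, May).
34 ÷ 7 = 4 full weeks with remainder 6, so 4 more Fridays after the first → 5.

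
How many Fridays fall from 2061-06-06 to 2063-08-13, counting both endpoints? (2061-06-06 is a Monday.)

2061-06-06 is a Monday; the first Friday on or after it is 2061-06-10 (4 days later).
From 2061-06-10 to 2063-08-13: 204 + 365 + 225 = 794 days (rest of 2061, 2062, to 2063-08-13 in 2063).
794 ÷ 7 = 113 full weeks with remainder 3, so 113 more Fridays after the first → 114.

114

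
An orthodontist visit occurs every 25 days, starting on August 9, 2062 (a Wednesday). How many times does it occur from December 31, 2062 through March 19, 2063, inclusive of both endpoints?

Occurrences land 25·i days after August 9, 2062 for i = 0, 1, 2, …
December 31, 2062 is 144 days after the start; 144 ÷ 25 = 5 remainder 19; since the remainder is 19, round up to i = 6. First occurrence in the window: #7 on January 6, 2063 (6×25 = 150 days in).
March 19, 2063 is 222 days after the start; 222 ÷ 25 = 8 remainder 22. Last occurrence in the window: #9 on February 25, 2063.
Occurrences #7 through #9: 3 in total.

3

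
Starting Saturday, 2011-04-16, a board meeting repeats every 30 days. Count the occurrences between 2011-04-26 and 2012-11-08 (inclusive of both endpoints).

Occurrences land 30·i days after 2011-04-16 for i = 0, 1, 2, …
2011-04-26 is 10 days after the start; 10 ÷ 30 = 0 remainder 10; since the remainder is 10, round up to i = 1. First occurrence in the window: #2 on 2011-05-16 (1×30 = 30 days in).
2012-11-08 is 572 days after the start; 572 ÷ 30 = 19 remainder 2. Last occurrence in the window: #20 on 2012-11-06.
Occurrences #2 through #20: 19 in total.

19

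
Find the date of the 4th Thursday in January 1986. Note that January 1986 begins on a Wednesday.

January 23, 1986

January 1986 begins on a Wednesday, so the first Thursday is January 2 (1 day later).
The 4th Thursday is 3 weeks later: 2 + 21 = 23.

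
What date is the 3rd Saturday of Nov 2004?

Nov 2004 begins on a Monday, so the first Saturday is Nov 6 (5 days later).
The 3rd Saturday is 2 weeks later: 6 + 14 = 20.

Nov 20, 2004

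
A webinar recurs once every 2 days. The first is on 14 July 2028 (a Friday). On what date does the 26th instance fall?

2 September 2028

The 26th occurrence is 25 intervals after the first: 25 × 2 = 50 days after 14 July 2028.
July has 31 days — 17 days to the end of July leaves 33.
August has 31 days (2 left).
2 days into September → 2 September 2028.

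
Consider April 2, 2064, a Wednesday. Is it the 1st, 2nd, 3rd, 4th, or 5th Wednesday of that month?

Day 2 falls in week ⌈2/7⌉ of the month.
Days 1–7 hold the 1st Wednesday, 8–14 the 2nd, 15–21 the 3rd, 22–28 the 4th, 29–31 the 5th.
2 is in the range for the 1st.

1st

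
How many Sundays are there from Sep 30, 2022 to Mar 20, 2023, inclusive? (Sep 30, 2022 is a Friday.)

25

Sep 30, 2022 is a Friday; the first Sunday on or after it is Oct 2, 2022 (2 days later).
From Oct 2, 2022 to Mar 20, 2023: 29 + 30 + 31 + 31 + 28 + 20 = 169 days (rest of Oct, Nov, Dec, Jan, Feb, Mar).
169 ÷ 7 = 24 full weeks with remainder 1, so 24 more Sundays after the first → 25.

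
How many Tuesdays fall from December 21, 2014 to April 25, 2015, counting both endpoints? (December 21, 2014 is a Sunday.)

18

December 21, 2014 is a Sunday; the first Tuesday on or after it is December 23, 2014 (2 days later).
From December 23, 2014 to April 25, 2015: 8 + 31 + 28 + 31 + 25 = 123 days (rest of December, January, February, March, April).
123 ÷ 7 = 17 full weeks with remainder 4, so 17 more Tuesdays after the first → 18.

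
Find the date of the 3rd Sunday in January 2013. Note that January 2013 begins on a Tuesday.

20 January 2013

January 2013 begins on a Tuesday, so the first Sunday is January 6 (5 days later).
The 3rd Sunday is 2 weeks later: 6 + 14 = 20.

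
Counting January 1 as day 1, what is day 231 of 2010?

2010-08-19

January has 31 days (231 − 31 = 200 remain).
February has 28 days (200 − 28 = 172 remain).
March has 31 days (172 − 31 = 141 remain).
April has 30 days (141 − 30 = 111 remain).
May has 31 days (111 − 31 = 80 remain).
June has 30 days (80 − 30 = 50 remain).
July has 31 days (50 − 31 = 19 remain).
19 into August → August 19.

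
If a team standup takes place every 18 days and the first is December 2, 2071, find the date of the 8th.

The 8th occurrence is 7 intervals after the first: 7 × 18 = 126 days after December 2, 2071.
December has 31 days — 29 days to the end of December leaves 97.
January has 31 days (66 left).
February has 29 days (37 left).
March has 31 days (6 left).
6 days into April → April 6, 2072.

April 6, 2072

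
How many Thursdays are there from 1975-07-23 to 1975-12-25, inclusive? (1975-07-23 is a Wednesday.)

23

1975-07-23 is a Wednesday; the first Thursday on or after it is 1975-07-24 (1 day later).
From 1975-07-24 to 1975-12-25: 7 + 31 + 30 + 31 + 30 + 25 = 154 days (rest of July, August, September, October, November, December).
154 ÷ 7 = 22 full weeks with remainder 0, so 22 more Thursdays after the first → 23.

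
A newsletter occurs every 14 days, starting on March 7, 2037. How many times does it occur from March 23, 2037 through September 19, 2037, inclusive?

Occurrences land 14·i days after March 7, 2037 for i = 0, 1, 2, …
March 23, 2037 is 16 days after the start; 16 ÷ 14 = 1 remainder 2; since the remainder is 2, round up to i = 2. First occurrence in the window: #3 on April 4, 2037 (2×14 = 28 days in).
September 19, 2037 is 196 days after the start; 196 ÷ 14 = 14 remainder 0. Last occurrence in the window: #15 on September 19, 2037.
Occurrences #3 through #15: 13 in total.

13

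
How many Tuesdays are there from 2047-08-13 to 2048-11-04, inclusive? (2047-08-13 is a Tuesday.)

2047-08-13 is a Tuesday; the first Tuesday on or after it is 2047-08-13.
From 2047-08-13 to 2048-11-04: 140 + 309 = 449 days (rest of 2047, to 2048-11-04 in 2048).
449 ÷ 7 = 64 full weeks with remainder 1, so 64 more Tuesdays after the first → 65.

65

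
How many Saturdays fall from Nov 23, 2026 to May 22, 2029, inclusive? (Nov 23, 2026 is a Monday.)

Nov 23, 2026 is a Monday; the first Saturday on or after it is Nov 28, 2026 (5 days later).
From Nov 28, 2026 to May 22, 2029: 33 + 365 + 366 + 142 = 906 days (rest of 2026, 2027, 2028, to May 22, 2029 in 2029).
906 ÷ 7 = 129 full weeks with remainder 3, so 129 more Saturdays after the first → 130.

130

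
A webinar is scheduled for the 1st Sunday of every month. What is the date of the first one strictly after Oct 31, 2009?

Oct 2009 starts on a Thursday, so its 1st Sunday is Oct 4, 2009 (3 days in).
That is not after Oct 31, 2009, so look at Nov 2009.
Nov 2009 starts on a Sunday, so its 1st Sunday is Nov 1, 2009.

Nov 1, 2009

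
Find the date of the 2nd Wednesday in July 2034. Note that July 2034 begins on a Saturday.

July 12, 2034

July 2034 begins on a Saturday, so the first Wednesday is July 5 (4 days later).
The 2nd Wednesday is 1 weeks later: 5 + 7 = 12.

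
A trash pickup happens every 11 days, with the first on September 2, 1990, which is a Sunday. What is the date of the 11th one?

December 21, 1990

The 11th occurrence is 10 intervals after the first: 10 × 11 = 110 days after September 2, 1990.
September has 30 days — 28 days to the end of September leaves 82.
October has 31 days (51 left).
November has 30 days (21 left).
21 days into December → December 21, 1990.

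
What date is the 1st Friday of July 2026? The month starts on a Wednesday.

July 3, 2026

July 2026 begins on a Wednesday, so the first Friday is July 3 (2 days later).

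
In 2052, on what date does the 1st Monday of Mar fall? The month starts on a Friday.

Mar 2052 begins on a Friday, so the first Monday is Mar 4 (3 days later).

Mar 4, 2052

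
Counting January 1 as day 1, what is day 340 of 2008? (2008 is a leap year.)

5 December 2008

January has 31 days (340 − 31 = 309 remain).
February has 29 days (309 − 29 = 280 remain).
March has 31 days (280 − 31 = 249 remain).
April has 30 days (249 − 30 = 219 remain).
May has 31 days (219 − 31 = 188 remain).
June has 30 days (188 − 30 = 158 remain).
July has 31 days (158 − 31 = 127 remain).
August has 31 days (127 − 31 = 96 remain).
September has 30 days (96 − 30 = 66 remain).
October has 31 days (66 − 31 = 35 remain).
November has 30 days (35 − 30 = 5 remain).
5 into December → December 5.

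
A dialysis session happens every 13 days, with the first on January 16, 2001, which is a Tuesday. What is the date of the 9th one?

April 30, 2001

The 9th occurrence is 8 intervals after the first: 8 × 13 = 104 days after January 16, 2001.
January has 31 days — 15 days to the end of January leaves 89.
February has 28 days (61 left).
March has 31 days (30 left).
30 days into April → April 30, 2001.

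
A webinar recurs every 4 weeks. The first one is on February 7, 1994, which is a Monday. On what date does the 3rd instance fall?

April 4, 1994

The 3rd occurrence is 2 intervals after the first: 2 × 28 = 56 days after February 7, 1994.
February has 28 days — 21 days to the end of February leaves 35.
March has 31 days (4 left).
4 days into April → April 4, 1994.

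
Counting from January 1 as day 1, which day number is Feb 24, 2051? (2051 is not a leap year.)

55

Days in months before Feb: 31 = 31.
Plus 24 days into Feb → day 55.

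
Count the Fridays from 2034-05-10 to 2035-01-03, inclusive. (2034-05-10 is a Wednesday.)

2034-05-10 is a Wednesday; the first Friday on or after it is 2034-05-12 (2 days later).
From 2034-05-12 to 2035-01-03: 19 + 30 + 31 + 31 + 30 + 31 + 30 + 31 + 3 = 236 days (rest of May, June, July, August, September, October, November, December, January).
236 ÷ 7 = 33 full weeks with remainder 5, so 33 more Fridays after the first → 34.

34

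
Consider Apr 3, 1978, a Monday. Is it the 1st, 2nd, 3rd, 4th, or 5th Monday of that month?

1st

Day 3 falls in week ⌈3/7⌉ of the month.
Days 1–7 hold the 1st Monday, 8–14 the 2nd, 15–21 the 3rd, 22–28 the 4th, 29–31 the 5th.
3 is in the range for the 1st.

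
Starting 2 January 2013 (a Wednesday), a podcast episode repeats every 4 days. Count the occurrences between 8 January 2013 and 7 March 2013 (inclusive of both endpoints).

15

Occurrences land 4·i days after 2 January 2013 for i = 0, 1, 2, …
8 January 2013 is 6 days after the start; 6 ÷ 4 = 1 remainder 2; since the remainder is 2, round up to i = 2. First occurrence in the window: #3 on 10 January 2013 (2×4 = 8 days in).
7 March 2013 is 64 days after the start; 64 ÷ 4 = 16 remainder 0. Last occurrence in the window: #17 on 7 March 2013.
Occurrences #3 through #17: 15 in total.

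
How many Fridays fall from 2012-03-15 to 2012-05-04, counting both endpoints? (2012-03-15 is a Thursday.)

8

2012-03-15 is a Thursday; the first Friday on or after it is 2012-03-16 (1 day later).
From 2012-03-16 to 2012-05-04: 15 + 30 + 4 = 49 days (rest of March, April, May).
49 ÷ 7 = 7 full weeks with remainder 0, so 7 more Fridays after the first → 8.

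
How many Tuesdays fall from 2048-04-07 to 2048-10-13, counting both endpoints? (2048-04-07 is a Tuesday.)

28

2048-04-07 is a Tuesday; the first Tuesday on or after it is 2048-04-07.
From 2048-04-07 to 2048-10-13: 23 + 31 + 30 + 31 + 31 + 30 + 13 = 189 days (rest of April, May, June, July, August, September, October).
189 ÷ 7 = 27 full weeks with remainder 0, so 27 more Tuesdays after the first → 28.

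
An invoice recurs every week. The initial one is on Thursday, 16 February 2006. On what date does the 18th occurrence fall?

The 18th occurrence is 17 intervals after the first: 17 × 7 = 119 days after 16 February 2006.
February has 28 days — 12 days to the end of February leaves 107.
March has 31 days (76 left).
April has 30 days (46 left).
May has 31 days (15 left).
15 days into June → 15 June 2006.

15 June 2006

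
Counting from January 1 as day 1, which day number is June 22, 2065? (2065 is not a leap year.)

Days in months before June: 31 + 28 + 31 + 30 + 31 = 151.
Plus 22 days into June → day 173.

173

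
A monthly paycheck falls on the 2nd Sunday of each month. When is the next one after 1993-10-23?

October 1993 starts on a Friday; its first Sunday is the 3rd, so the 2nd Sunday is the 10th — 1993-10-10.
That is not after 1993-10-23, so look at November 1993.
November 1993 starts on a Monday; its first Sunday is the 7th, so the 2nd Sunday is the 14th — 1993-11-14.

1993-11-14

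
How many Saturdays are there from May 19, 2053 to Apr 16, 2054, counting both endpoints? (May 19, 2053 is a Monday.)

47

May 19, 2053 is a Monday; the first Saturday on or after it is May 24, 2053 (5 days later).
From May 24, 2053 to Apr 16, 2054: 221 + 106 = 327 days (rest of 2053, to Apr 16, 2054 in 2054).
327 ÷ 7 = 46 full weeks with remainder 5, so 46 more Saturdays after the first → 47.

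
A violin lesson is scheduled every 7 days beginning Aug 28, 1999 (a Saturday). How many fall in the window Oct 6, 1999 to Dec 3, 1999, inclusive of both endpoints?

8

Occurrences land 7·i days after Aug 28, 1999 for i = 0, 1, 2, …
Oct 6, 1999 is 39 days after the start; 39 ÷ 7 = 5 remainder 4; since the remainder is 4, round up to i = 6. First occurrence in the window: #7 on Oct 9, 1999 (6×7 = 42 days in).
Dec 3, 1999 is 97 days after the start; 97 ÷ 7 = 13 remainder 6. Last occurrence in the window: #14 on Nov 27, 1999.
Occurrences #7 through #14: 8 in total.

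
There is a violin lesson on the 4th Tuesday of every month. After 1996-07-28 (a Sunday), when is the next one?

July 1996 starts on a Monday; its first Tuesday is the 2nd, so the 4th Tuesday is the 23rd — 1996-07-23.
That is not after 1996-07-28, so look at August 1996.
August 1996 starts on a Thursday; its first Tuesday is the 6th, so the 4th Tuesday is the 27th — 1996-08-27.

1996-08-27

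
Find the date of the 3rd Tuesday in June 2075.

2075-06-18

June 2075 begins on a Saturday, so the first Tuesday is June 4 (3 days later).
The 3rd Tuesday is 2 weeks later: 4 + 14 = 18.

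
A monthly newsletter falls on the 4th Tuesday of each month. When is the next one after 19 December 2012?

25 December 2012

December 2012 starts on a Saturday; its first Tuesday is the 4th, so the 4th Tuesday is the 25th — 25 December 2012.
25 December 2012 is after 19 December 2012, so that is the next one.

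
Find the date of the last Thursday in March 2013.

28 March 2013

March 2013 begins on a Friday, so the first Thursday is March 7 (6 days later).
March 2013 has 31 days. Adding weeks: 7, 14, 21, 28 — the last one ≤ 31 is the 28th.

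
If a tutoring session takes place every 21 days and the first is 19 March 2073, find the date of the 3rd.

30 April 2073

The 3rd occurrence is 2 intervals after the first: 2 × 21 = 42 days after 19 March 2073.
March has 31 days — 12 days to the end of March leaves 30.
30 days into April → 30 April 2073.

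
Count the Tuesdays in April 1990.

1990-04-01 is a Sunday; the first Tuesday on or after it is 1990-04-03 (2 days later).
From 1990-04-03 to 1990-04-30 is 30 − 3 = 27 days.
27 ÷ 7 = 3 full weeks with remainder 6, so 3 more Tuesdays after the first → 4.

4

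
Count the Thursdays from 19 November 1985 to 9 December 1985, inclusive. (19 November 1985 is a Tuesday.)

19 November 1985 is a Tuesday; the first Thursday on or after it is 21 November 1985 (2 days later).
From 21 November 1985 to 9 December 1985: 9 + 9 = 18 days (rest of November, December).
18 ÷ 7 = 2 full weeks with remainder 4, so 2 more Thursdays after the first → 3.

3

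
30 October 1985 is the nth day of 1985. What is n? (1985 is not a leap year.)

Days in months before October: 31 + 28 + 31 + 30 + 31 + 30 + 31 + 31 + 30 = 273.
Plus 30 days into October → day 303.

303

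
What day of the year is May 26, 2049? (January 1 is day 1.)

146

Days in months before May: 31 + 28 + 31 + 30 = 120.
Plus 26 days into May → day 146.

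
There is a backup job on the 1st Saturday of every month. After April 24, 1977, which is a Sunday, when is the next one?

April 1977 starts on a Friday, so its 1st Saturday is April 2, 1977 (1 day in).
That is not after April 24, 1977, so look at May 1977.
May 1977 starts on a Sunday, so its 1st Saturday is May 7, 1977 (6 days in).

May 7, 1977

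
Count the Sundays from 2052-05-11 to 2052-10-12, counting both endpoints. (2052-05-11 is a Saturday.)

2052-05-11 is a Saturday; the first Sunday on or after it is 2052-05-12 (1 day later).
From 2052-05-12 to 2052-10-12: 19 + 30 + 31 + 31 + 30 + 12 = 153 days (rest of May, June, July, August, September, October).
153 ÷ 7 = 21 full weeks with remainder 6, so 21 more Sundays after the first → 22.

22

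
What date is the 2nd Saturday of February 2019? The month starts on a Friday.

February 2019 begins on a Friday, so the first Saturday is February 2 (1 day later).
The 2nd Saturday is 1 weeks later: 2 + 7 = 9.

2019-02-09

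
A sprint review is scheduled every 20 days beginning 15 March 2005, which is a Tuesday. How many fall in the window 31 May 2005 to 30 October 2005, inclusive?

8

Occurrences land 20·i days after 15 March 2005 for i = 0, 1, 2, …
31 May 2005 is 77 days after the start; 77 ÷ 20 = 3 remainder 17; since the remainder is 17, round up to i = 4. First occurrence in the window: #5 on 3 June 2005 (4×20 = 80 days in).
30 October 2005 is 229 days after the start; 229 ÷ 20 = 11 remainder 9. Last occurrence in the window: #12 on 21 October 2005.
Occurrences #5 through #12: 8 in total.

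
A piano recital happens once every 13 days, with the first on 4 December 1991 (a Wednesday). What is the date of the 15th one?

3 June 1992

The 15th occurrence is 14 intervals after the first: 14 × 13 = 182 days after 4 December 1991.
December has 31 days — 27 days to the end of December leaves 155.
January has 31 days (124 left).
February has 29 days (95 left).
March has 31 days (64 left).
April has 30 days (34 left).
May has 31 days (3 left).
3 days into June → 3 June 1992.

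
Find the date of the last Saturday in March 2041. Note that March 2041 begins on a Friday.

March 2041 begins on a Friday, so the first Saturday is March 2 (1 day later).
March 2041 has 31 days. Adding weeks: 2, 9, 16, 23, 30 — the last one ≤ 31 is the 30th.

30 March 2041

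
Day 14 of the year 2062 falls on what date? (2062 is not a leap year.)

January 14, 2062

14 into January → January 14.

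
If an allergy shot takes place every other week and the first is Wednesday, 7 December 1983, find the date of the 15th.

20 June 1984

The 15th occurrence is 14 intervals after the first: 14 × 14 = 196 days after 7 December 1983.
December has 31 days — 24 days to the end of December leaves 172.
January has 31 days (141 left).
February has 29 days (112 left).
March has 31 days (81 left).
April has 30 days (51 left).
May has 31 days (20 left).
20 days into June → 20 June 1984.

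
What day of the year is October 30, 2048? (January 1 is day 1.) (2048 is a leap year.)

304

Days in months before October: 31 + 29 + 31 + 30 + 31 + 30 + 31 + 31 + 30 = 274.
Plus 30 days into October → day 304.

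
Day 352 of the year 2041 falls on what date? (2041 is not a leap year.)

January has 31 days (352 − 31 = 321 remain).
February has 28 days (321 − 28 = 293 remain).
March has 31 days (293 − 31 = 262 remain).
April has 30 days (262 − 30 = 232 remain).
May has 31 days (232 − 31 = 201 remain).
June has 30 days (201 − 30 = 171 remain).
July has 31 days (171 − 31 = 140 remain).
August has 31 days (140 − 31 = 109 remain).
September has 30 days (109 − 30 = 79 remain).
October has 31 days (79 − 31 = 48 remain).
November has 30 days (48 − 30 = 18 remain).
18 into December → December 18.

December 18, 2041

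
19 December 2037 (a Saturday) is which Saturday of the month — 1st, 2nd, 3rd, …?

3rd

Day 19 falls in week ⌈19/7⌉ of the month.
Days 1–7 hold the 1st Saturday, 8–14 the 2nd, 15–21 the 3rd, 22–28 the 4th, 29–31 the 5th.
19 is in the range for the 3rd.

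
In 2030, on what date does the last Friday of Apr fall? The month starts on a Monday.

Apr 26, 2030

Apr 2030 begins on a Monday, so the first Friday is Apr 5 (4 days later).
Apr 2030 has 30 days. Adding weeks: 5, 12, 19, 26 — the last one ≤ 30 is the 26th.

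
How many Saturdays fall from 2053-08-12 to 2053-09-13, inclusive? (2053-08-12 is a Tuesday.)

2053-08-12 is a Tuesday; the first Saturday on or after it is 2053-08-16 (4 days later).
From 2053-08-16 to 2053-09-13: 15 + 13 = 28 days (rest of August, September).
28 ÷ 7 = 4 full weeks with remainder 0, so 4 more Saturdays after the first → 5.

5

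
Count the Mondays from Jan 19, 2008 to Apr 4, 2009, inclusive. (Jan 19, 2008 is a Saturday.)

Jan 19, 2008 is a Saturday; the first Monday on or after it is Jan 21, 2008 (2 days later).
From Jan 21, 2008 to Apr 4, 2009: 345 + 94 = 439 days (rest of 2008, to Apr 4, 2009 in 2009).
439 ÷ 7 = 62 full weeks with remainder 5, so 62 more Mondays after the first → 63.

63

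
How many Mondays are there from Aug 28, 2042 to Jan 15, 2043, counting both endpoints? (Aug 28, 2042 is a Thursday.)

Aug 28, 2042 is a Thursday; the first Monday on or after it is Sep 1, 2042 (4 days later).
From Sep 1, 2042 to Jan 15, 2043: 29 + 31 + 30 + 31 + 15 = 136 days (rest of Sep, Oct, Nov, Dec, Jan).
136 ÷ 7 = 19 full weeks with remainder 3, so 19 more Mondays after the first → 20.

20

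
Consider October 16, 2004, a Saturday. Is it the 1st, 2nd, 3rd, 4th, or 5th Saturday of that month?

3rd

Day 16 falls in week ⌈16/7⌉ of the month.
Days 1–7 hold the 1st Saturday, 8–14 the 2nd, 15–21 the 3rd, 22–28 the 4th, 29–31 the 5th.
16 is in the range for the 3rd.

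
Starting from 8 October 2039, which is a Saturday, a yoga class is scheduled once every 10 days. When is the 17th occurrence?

The 17th occurrence is 16 intervals after the first: 16 × 10 = 160 days after 8 October 2039.
October has 31 days — 23 days to the end of October leaves 137.
November has 30 days (107 left).
December has 31 days (76 left).
January has 31 days (45 left).
February has 29 days (16 left).
16 days into March → 16 March 2040.

16 March 2040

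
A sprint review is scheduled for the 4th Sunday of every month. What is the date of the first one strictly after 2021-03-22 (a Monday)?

2021-03-28

March 2021 starts on a Monday; its first Sunday is the 7th, so the 4th Sunday is the 28th — 2021-03-28.
2021-03-28 is after 2021-03-22, so that is the next one.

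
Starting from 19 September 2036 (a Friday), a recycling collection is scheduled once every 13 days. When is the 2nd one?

The 2nd occurrence is 1 interval after the first: 1 × 13 = 13 days after 19 September 2036.
September has 30 days — 11 days to the end of September leaves 2.
2 days into October → 2 October 2036.

2 October 2036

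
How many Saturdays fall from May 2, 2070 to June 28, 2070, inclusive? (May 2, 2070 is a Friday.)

May 2, 2070 is a Friday; the first Saturday on or after it is May 3, 2070 (1 day later).
From May 3, 2070 to June 28, 2070: 28 + 28 = 56 days (rest of May, June).
56 ÷ 7 = 8 full weeks with remainder 0, so 8 more Saturdays after the first → 9.

9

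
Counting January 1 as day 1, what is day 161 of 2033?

June 10, 2033

January has 31 days (161 − 31 = 130 remain).
February has 28 days (130 − 28 = 102 remain).
March has 31 days (102 − 31 = 71 remain).
April has 30 days (71 − 30 = 41 remain).
May has 31 days (41 − 31 = 10 remain).
10 into June → June 10.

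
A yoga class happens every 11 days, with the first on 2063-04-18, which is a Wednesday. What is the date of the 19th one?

2063-11-02

The 19th occurrence is 18 intervals after the first: 18 × 11 = 198 days after 2063-04-18.
April has 30 days — 12 days to the end of April leaves 186.
May has 31 days (155 left).
June has 30 days (125 left).
July has 31 days (94 left).
August has 31 days (63 left).
September has 30 days (33 left).
October has 31 days (2 left).
2 days into November → 2063-11-02.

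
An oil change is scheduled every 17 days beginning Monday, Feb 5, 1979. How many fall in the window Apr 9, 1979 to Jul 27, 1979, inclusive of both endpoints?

Occurrences land 17·i days after Feb 5, 1979 for i = 0, 1, 2, …
Apr 9, 1979 is 63 days after the start; 63 ÷ 17 = 3 remainder 12; since the remainder is 12, round up to i = 4. First occurrence in the window: #5 on Apr 14, 1979 (4×17 = 68 days in).
Jul 27, 1979 is 172 days after the start; 172 ÷ 17 = 10 remainder 2. Last occurrence in the window: #11 on Jul 25, 1979.
Occurrences #5 through #11: 7 in total.

7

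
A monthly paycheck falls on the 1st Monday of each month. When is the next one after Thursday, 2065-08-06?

2065-09-07

August 2065 starts on a Saturday, so its 1st Monday is 2065-08-03 (2 days in).
That is not after 2065-08-06, so look at September 2065.
September 2065 starts on a Tuesday, so its 1st Monday is 2065-09-07 (6 days in).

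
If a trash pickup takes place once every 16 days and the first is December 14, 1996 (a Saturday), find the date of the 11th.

May 23, 1997

The 11th occurrence is 10 intervals after the first: 10 × 16 = 160 days after December 14, 1996.
December has 31 days — 17 days to the end of December leaves 143.
January has 31 days (112 left).
February has 28 days (84 left).
March has 31 days (53 left).
April has 30 days (23 left).
23 days into May → May 23, 1997.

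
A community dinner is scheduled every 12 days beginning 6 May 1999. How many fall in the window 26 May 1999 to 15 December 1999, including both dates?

17

Occurrences land 12·i days after 6 May 1999 for i = 0, 1, 2, …
26 May 1999 is 20 days after the start; 20 ÷ 12 = 1 remainder 8; since the remainder is 8, round up to i = 2. First occurrence in the window: #3 on 30 May 1999 (2×12 = 24 days in).
15 December 1999 is 223 days after the start; 223 ÷ 12 = 18 remainder 7. Last occurrence in the window: #19 on 8 December 1999.
Occurrences #3 through #19: 17 in total.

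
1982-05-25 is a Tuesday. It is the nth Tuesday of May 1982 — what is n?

4th

Day 25 falls in week ⌈25/7⌉ of the month.
Days 1–7 hold the 1st Tuesday, 8–14 the 2nd, 15–21 the 3rd, 22–28 the 4th, 29–31 the 5th.
25 is in the range for the 4th.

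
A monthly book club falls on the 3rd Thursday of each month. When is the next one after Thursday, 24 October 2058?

October 2058 starts on a Tuesday; its first Thursday is the 3rd, so the 3rd Thursday is the 17th — 17 October 2058.
That is not after 24 October 2058, so look at November 2058.
November 2058 starts on a Friday; its first Thursday is the 7th, so the 3rd Thursday is the 21st — 21 November 2058.

21 November 2058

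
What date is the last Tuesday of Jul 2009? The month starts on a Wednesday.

Jul 2009 begins on a Wednesday, so the first Tuesday is Jul 7 (6 days later).
Jul 2009 has 31 days. Adding weeks: 7, 14, 21, 28 — the last one ≤ 31 is the 28th.

Jul 28, 2009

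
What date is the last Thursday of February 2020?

February 2020 begins on a Saturday, so the first Thursday is February 6 (5 days later).
February 2020 has 29 days. Adding weeks: 6, 13, 20, 27 — the last one ≤ 29 is the 27th.

February 27, 2020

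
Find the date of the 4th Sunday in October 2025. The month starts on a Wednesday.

October 2025 begins on a Wednesday, so the first Sunday is October 5 (4 days later).
The 4th Sunday is 3 weeks later: 5 + 21 = 26.

2025-10-26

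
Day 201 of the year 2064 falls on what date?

19 July 2064

January has 31 days (201 − 31 = 170 remain).
February has 29 days (170 − 29 = 141 remain).
March has 31 days (141 − 31 = 110 remain).
April has 30 days (110 − 30 = 80 remain).
May has 31 days (80 − 31 = 49 remain).
June has 30 days (49 − 30 = 19 remain).
19 into July → July 19.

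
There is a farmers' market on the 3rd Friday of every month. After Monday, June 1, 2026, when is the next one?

June 19, 2026

June 2026 starts on a Monday; its first Friday is the 5th, so the 3rd Friday is the 19th — June 19, 2026.
June 19, 2026 is after June 1, 2026, so that is the next one.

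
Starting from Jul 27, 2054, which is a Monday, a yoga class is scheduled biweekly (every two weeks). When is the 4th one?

The 4th occurrence is 3 intervals after the first: 3 × 14 = 42 days after Jul 27, 2054.
Jul has 31 days — 4 days to the end of Jul leaves 38.
Aug has 31 days (7 left).
7 days into Sep → Sep 7, 2054.

Sep 7, 2054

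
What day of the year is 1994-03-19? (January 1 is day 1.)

Days in months before March: 31 + 28 = 59.
Plus 19 days into March → day 78.

78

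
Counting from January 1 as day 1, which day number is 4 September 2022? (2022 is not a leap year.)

247

Days in months before September: 31 + 28 + 31 + 30 + 31 + 30 + 31 + 31 = 243.
Plus 4 days into September → day 247.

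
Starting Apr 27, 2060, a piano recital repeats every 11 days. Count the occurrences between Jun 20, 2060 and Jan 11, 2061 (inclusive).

19

Occurrences land 11·i days after Apr 27, 2060 for i = 0, 1, 2, …
Jun 20, 2060 is 54 days after the start; 54 ÷ 11 = 4 remainder 10; since the remainder is 10, round up to i = 5. First occurrence in the window: #6 on Jun 21, 2060 (5×11 = 55 days in).
Jan 11, 2061 is 259 days after the start; 259 ÷ 11 = 23 remainder 6. Last occurrence in the window: #24 on Jan 5, 2061.
Occurrences #6 through #24: 19 in total.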